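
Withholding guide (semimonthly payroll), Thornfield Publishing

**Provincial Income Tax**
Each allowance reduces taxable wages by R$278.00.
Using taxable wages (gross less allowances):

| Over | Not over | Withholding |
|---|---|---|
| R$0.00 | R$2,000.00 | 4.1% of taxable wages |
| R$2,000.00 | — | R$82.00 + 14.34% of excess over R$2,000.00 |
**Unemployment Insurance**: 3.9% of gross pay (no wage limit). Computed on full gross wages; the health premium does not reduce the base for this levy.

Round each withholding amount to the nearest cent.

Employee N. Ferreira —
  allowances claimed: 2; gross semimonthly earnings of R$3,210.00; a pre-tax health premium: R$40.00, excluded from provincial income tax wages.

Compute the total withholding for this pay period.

R$295.24

Provincial Income Tax: taxable = R$3,210.00 − R$40.00 − 2×R$278.00 = R$2,614.00
  R$82.00 + 14.34% × (R$2,614.00 − R$2,000.00) = R$82.00 + 14.34% × R$614.00 = R$170.05
Unemployment Insurance: 3.9% × R$3,210.00 = R$125.19
Total: R$170.05 + R$125.19 = R$295.24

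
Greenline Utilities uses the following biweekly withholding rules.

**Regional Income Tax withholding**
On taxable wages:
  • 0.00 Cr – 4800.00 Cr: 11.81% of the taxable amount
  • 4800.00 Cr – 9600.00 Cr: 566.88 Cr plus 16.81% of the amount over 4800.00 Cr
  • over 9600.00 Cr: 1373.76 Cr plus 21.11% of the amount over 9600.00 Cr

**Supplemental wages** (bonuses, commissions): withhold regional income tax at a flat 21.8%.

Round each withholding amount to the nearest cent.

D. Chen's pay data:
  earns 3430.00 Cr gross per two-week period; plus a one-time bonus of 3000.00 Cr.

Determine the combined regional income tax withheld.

Regional Income Tax: taxable = 3430.00 Cr
  11.81% × 3430.00 Cr = 405.08 Cr
Supplemental (21.8% flat on bonus): 21.8% × 3000.00 Cr = 654.00 Cr
Total regional income tax: 405.08 Cr + 654.00 Cr = 1059.08 Cr

1059.08 Cr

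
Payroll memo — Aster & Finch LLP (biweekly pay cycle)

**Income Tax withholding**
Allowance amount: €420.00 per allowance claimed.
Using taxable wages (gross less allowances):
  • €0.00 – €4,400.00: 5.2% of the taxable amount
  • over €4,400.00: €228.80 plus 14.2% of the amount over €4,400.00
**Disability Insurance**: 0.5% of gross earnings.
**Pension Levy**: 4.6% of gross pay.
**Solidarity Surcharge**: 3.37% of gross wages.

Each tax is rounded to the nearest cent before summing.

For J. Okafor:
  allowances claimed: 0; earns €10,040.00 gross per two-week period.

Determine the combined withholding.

€1,880.07

Income Tax: taxable = €10,040.00
  €228.80 + 14.2% × (€10,040.00 − €4,400.00) = €228.80 + 14.2% × €5,640.00 = €1,029.68
Disability Insurance: 0.5% × €10,040.00 = €50.20
Pension Levy: 4.6% × €10,040.00 = €461.84
Solidarity Surcharge: 3.37% × €10,040.00 = €338.35
Total: €1,029.68 + €50.20 + €461.84 + €338.35 = €1,880.07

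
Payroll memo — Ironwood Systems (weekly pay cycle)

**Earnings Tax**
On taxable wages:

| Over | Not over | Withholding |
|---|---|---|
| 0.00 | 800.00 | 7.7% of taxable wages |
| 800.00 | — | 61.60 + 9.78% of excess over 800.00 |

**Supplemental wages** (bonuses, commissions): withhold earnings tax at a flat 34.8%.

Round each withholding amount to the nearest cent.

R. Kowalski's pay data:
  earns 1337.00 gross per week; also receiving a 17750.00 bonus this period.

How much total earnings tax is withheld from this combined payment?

Earnings Tax: taxable = 1337.00
  61.60 + 9.78% × (1337.00 − 800.00) = 61.60 + 9.78% × 537.00 = 114.12
Supplemental (34.8% flat on bonus): 34.8% × 17750.00 = 6177.00
Total earnings tax: 114.12 + 6177.00 = 6291.12

6291.12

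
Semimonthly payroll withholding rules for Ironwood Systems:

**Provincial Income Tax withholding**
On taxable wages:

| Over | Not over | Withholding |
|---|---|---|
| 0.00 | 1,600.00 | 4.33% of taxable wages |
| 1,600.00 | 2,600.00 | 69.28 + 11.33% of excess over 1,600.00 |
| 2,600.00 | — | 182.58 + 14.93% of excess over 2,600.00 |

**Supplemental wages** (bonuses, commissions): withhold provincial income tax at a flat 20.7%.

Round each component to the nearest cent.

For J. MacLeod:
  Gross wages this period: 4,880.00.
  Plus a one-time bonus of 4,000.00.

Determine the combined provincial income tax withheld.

1,350.98

Provincial Income Tax: taxable = 4,880.00
  182.58 + 14.93% × (4,880.00 − 2,600.00) = 182.58 + 14.93% × 2,280.00 = 522.98
Supplemental (20.7% flat on bonus): 20.7% × 4,000.00 = 828.00
Total provincial income tax: 522.98 + 828.00 = 1,350.98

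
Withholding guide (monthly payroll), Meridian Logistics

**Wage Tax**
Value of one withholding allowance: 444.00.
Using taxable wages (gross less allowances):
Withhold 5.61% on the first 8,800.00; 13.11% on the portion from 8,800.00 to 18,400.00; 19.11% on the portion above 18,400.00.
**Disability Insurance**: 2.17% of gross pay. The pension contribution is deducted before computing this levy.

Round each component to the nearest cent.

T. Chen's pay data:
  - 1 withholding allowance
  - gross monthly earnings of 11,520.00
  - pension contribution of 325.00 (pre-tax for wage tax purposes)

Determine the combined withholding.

Wage Tax: taxable = 11,520.00 − 325.00 − 1×444.00 = 10,751.00
  493.68 + 13.11% × (10,751.00 − 8,800.00) = 493.68 + 13.11% × 1,951.00 = 749.46
Disability Insurance: 2.17% × 11,195.00 = 242.93
Total: 749.46 + 242.93 = 992.39

992.39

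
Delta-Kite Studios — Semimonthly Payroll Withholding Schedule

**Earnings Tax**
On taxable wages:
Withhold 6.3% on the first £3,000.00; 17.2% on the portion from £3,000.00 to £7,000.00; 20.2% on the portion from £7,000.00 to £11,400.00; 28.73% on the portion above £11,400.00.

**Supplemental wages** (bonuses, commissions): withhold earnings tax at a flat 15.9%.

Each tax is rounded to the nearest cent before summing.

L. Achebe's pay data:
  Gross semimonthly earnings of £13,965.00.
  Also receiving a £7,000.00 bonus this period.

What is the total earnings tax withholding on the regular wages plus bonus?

Earnings Tax: taxable = £13,965.00
  £1,765.80 + 28.73% × (£13,965.00 − £11,400.00) = £1,765.80 + 28.73% × £2,565.00 = £2,502.72
Supplemental (15.9% flat on bonus): 15.9% × £7,000.00 = £1,113.00
Total earnings tax: £2,502.72 + £1,113.00 = £3,615.72

£3,615.72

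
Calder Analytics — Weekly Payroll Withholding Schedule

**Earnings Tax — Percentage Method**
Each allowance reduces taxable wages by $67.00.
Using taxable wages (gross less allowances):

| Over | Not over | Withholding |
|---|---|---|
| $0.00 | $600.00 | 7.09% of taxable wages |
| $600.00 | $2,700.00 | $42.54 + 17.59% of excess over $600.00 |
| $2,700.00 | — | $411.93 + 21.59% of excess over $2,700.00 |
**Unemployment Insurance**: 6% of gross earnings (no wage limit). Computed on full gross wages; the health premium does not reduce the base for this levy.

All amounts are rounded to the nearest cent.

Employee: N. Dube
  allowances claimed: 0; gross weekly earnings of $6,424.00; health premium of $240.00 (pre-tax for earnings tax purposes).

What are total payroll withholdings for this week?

Earnings Tax: taxable = $6,424.00 − $240.00 = $6,184.00
  $411.93 + 21.59% × ($6,184.00 − $2,700.00) = $411.93 + 21.59% × $3,484.00 = $1,164.13
Unemployment Insurance: 6% × $6,424.00 = $385.44
Total: $1,164.13 + $385.44 = $1,549.57

$1,549.57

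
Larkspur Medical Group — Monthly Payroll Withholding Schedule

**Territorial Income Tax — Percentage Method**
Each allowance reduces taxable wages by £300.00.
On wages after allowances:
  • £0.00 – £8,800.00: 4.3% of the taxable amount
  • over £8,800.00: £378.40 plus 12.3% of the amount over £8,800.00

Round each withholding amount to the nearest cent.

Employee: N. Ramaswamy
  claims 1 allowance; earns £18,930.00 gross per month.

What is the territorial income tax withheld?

£1,587.49

Territorial Income Tax: taxable = £18,930.00 − 1×£300.00 = £18,630.00
  £378.40 + 12.3% × (£18,630.00 − £8,800.00) = £378.40 + 12.3% × £9,830.00 = £1,587.49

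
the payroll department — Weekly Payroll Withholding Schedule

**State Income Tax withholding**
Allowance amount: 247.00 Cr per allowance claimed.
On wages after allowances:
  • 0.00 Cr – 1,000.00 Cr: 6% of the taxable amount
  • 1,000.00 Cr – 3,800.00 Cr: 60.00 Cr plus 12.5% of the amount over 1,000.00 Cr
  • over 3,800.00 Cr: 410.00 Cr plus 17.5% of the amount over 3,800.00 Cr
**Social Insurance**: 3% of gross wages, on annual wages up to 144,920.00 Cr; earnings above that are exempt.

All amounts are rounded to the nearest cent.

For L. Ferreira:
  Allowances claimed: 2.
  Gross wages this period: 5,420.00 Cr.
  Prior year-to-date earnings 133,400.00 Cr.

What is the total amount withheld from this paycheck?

State Income Tax: taxable = 5,420.00 Cr − 2×247.00 Cr = 4,926.00 Cr
  410.00 Cr + 17.5% × (4,926.00 Cr − 3,800.00 Cr) = 410.00 Cr + 17.5% × 1,126.00 Cr = 607.05 Cr
Social Insurance: 3% × 5,420.00 Cr = 162.60 Cr
Total: 607.05 Cr + 162.60 Cr = 769.65 Cr

769.65 Cr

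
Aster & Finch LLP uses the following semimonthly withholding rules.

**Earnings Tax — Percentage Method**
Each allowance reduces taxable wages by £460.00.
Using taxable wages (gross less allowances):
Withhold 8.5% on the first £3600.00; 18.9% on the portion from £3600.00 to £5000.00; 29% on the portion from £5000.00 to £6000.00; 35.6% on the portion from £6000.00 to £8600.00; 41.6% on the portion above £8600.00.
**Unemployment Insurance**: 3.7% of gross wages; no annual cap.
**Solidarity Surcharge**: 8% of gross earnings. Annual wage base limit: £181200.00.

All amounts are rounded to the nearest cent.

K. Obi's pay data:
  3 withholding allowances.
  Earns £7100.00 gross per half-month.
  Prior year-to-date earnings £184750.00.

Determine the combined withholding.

£1042.10

Earnings Tax: taxable = £7100.00 − 3×£460.00 = £5720.00
  £570.60 + 29% × (£5720.00 − £5000.00) = £570.60 + 29% × £720.00 = £779.40
Unemployment Insurance: 3.7% × £7100.00 = £262.70
Solidarity Surcharge: YTD £184750.00 ≥ cap £181200.00 → £0.00
Total: £779.40 + £262.70 + £0.00 = £1042.10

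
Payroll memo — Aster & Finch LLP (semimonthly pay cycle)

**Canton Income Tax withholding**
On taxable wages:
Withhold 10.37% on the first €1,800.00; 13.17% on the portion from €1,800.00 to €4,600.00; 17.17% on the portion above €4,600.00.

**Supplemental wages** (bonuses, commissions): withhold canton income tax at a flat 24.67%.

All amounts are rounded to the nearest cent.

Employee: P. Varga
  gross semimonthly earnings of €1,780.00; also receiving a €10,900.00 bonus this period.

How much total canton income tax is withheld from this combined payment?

Canton Income Tax: taxable = €1,780.00
  10.37% × €1,780.00 = €184.59
Supplemental (24.67% flat on bonus): 24.67% × €10,900.00 = €2,689.03
Total canton income tax: €184.59 + €2,689.03 = €2,873.62

€2,873.62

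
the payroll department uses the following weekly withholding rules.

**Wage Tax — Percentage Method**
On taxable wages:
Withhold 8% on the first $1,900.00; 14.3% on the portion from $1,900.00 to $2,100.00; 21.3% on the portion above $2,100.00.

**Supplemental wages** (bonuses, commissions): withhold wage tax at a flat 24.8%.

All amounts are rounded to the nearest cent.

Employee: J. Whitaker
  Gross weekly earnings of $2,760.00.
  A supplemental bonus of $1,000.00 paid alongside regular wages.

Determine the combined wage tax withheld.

$569.18

Wage Tax: taxable = $2,760.00
  $180.60 + 21.3% × ($2,760.00 − $2,100.00) = $180.60 + 21.3% × $660.00 = $321.18
Supplemental (24.8% flat on bonus): 24.8% × $1,000.00 = $248.00
Total wage tax: $321.18 + $248.00 = $569.18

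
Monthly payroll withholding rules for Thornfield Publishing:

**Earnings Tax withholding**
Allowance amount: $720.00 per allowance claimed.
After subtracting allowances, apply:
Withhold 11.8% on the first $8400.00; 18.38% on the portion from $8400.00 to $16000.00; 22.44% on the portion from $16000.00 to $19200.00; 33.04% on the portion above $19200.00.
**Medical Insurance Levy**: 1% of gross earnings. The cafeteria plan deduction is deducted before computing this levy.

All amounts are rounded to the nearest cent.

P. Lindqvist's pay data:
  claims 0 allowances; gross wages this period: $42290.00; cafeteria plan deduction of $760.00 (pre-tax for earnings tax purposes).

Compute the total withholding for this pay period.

$10899.29

Earnings Tax: taxable = $42290.00 − $760.00 = $41530.00
  $3106.16 + 33.04% × ($41530.00 − $19200.00) = $3106.16 + 33.04% × $22330.00 = $10483.99
Medical Insurance Levy: 1% × $41530.00 = $415.30
Total: $10483.99 + $415.30 = $10899.29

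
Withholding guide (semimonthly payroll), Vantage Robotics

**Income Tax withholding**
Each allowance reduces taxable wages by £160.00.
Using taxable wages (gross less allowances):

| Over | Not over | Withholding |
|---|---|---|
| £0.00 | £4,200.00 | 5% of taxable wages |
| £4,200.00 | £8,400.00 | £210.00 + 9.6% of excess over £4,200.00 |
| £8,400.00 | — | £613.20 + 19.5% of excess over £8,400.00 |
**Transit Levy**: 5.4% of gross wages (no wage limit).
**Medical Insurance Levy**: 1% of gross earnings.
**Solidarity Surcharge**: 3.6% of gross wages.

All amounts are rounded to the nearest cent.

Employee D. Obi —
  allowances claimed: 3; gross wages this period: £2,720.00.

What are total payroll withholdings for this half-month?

£384.00

Income Tax: taxable = £2,720.00 − 3×£160.00 = £2,240.00
  5% × £2,240.00 = £112.00
Transit Levy: 5.4% × £2,720.00 = £146.88
Medical Insurance Levy: 1% × £2,720.00 = £27.20
Solidarity Surcharge: 3.6% × £2,720.00 = £97.92
Total: £112.00 + £146.88 + £27.20 + £97.92 = £384.00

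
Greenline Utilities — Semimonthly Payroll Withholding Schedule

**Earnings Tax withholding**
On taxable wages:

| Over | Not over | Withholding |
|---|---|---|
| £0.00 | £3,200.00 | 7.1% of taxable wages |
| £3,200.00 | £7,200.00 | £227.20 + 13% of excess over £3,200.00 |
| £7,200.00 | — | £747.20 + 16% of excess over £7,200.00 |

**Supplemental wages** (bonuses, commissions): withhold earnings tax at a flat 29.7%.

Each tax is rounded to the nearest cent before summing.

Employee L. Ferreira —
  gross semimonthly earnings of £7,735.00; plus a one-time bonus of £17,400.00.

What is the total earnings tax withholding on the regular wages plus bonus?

Earnings Tax: taxable = £7,735.00
  £747.20 + 16% × (£7,735.00 − £7,200.00) = £747.20 + 16% × £535.00 = £832.80
Supplemental (29.7% flat on bonus): 29.7% × £17,400.00 = £5,167.80
Total earnings tax: £832.80 + £5,167.80 = £6,000.60

£6,000.60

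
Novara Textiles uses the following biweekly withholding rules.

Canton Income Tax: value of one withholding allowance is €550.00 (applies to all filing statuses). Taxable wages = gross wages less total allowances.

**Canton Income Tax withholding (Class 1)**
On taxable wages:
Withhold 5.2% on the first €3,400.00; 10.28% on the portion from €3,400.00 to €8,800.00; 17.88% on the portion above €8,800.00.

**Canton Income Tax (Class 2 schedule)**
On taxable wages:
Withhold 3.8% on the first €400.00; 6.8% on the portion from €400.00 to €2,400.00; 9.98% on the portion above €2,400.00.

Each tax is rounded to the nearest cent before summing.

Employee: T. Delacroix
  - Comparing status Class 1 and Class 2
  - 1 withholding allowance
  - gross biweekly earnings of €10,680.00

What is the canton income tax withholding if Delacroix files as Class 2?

Canton Income Tax (Class 2): taxable = €10,680.00 − 1×€550.00 = €10,130.00
  €151.20 + 9.98% × (€10,130.00 − €2,400.00) = €151.20 + 9.98% × €7,730.00 = €922.65

€922.65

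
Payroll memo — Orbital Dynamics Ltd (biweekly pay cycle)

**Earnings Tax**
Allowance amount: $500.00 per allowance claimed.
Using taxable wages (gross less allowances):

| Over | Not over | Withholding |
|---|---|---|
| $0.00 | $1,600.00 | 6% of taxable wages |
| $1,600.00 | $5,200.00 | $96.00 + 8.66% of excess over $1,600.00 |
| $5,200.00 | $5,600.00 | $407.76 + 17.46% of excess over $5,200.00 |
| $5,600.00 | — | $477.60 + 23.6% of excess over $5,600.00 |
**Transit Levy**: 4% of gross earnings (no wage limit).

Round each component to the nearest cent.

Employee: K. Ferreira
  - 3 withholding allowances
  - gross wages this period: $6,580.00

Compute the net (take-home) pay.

$5,919.43

Earnings Tax: taxable = $6,580.00 − 3×$500.00 = $5,080.00
  $96.00 + 8.66% × ($5,080.00 − $1,600.00) = $96.00 + 8.66% × $3,480.00 = $397.37
Transit Levy: 4% × $6,580.00 = $263.20
Total withheld: $397.37 + $263.20 = $660.57
Net pay: $6,580.00 − $660.57 = $5,919.43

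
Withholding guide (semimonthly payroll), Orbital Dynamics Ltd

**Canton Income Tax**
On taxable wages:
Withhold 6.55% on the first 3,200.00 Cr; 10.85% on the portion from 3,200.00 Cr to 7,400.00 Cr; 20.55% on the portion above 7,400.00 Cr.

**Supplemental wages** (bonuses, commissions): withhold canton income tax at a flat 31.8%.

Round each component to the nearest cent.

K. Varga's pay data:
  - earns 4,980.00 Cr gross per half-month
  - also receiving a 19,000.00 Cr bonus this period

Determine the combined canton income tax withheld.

Canton Income Tax: taxable = 4,980.00 Cr
  209.60 Cr + 10.85% × (4,980.00 Cr − 3,200.00 Cr) = 209.60 Cr + 10.85% × 1,780.00 Cr = 402.73 Cr
Supplemental (31.8% flat on bonus): 31.8% × 19,000.00 Cr = 6,042.00 Cr
Total canton income tax: 402.73 Cr + 6,042.00 Cr = 6,444.73 Cr

6,444.73 Cr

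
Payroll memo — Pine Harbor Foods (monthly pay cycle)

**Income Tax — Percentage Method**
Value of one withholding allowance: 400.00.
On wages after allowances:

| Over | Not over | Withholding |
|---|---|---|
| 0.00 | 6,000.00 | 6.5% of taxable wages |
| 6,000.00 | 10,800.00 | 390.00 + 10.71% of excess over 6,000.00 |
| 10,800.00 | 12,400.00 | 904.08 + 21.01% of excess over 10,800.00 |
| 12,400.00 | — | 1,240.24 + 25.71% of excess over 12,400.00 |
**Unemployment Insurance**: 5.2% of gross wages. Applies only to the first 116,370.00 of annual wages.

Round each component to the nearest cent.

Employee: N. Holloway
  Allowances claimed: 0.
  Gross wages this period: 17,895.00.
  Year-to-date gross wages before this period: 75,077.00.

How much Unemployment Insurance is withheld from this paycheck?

Unemployment Insurance: 5.2% × 17,895.00 = 930.54

930.54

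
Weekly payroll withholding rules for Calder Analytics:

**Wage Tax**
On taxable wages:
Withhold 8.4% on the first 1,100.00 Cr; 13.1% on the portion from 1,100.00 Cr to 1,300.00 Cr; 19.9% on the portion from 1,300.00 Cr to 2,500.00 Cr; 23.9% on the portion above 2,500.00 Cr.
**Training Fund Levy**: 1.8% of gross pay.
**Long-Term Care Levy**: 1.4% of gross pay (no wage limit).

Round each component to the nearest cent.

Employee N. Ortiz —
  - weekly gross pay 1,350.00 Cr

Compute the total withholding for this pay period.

171.75 Cr

Wage Tax: taxable = 1,350.00 Cr
  118.60 Cr + 19.9% × (1,350.00 Cr − 1,300.00 Cr) = 118.60 Cr + 19.9% × 50.00 Cr = 128.55 Cr
Training Fund Levy: 1.8% × 1,350.00 Cr = 24.30 Cr
Long-Term Care Levy: 1.4% × 1,350.00 Cr = 18.90 Cr
Total: 128.55 Cr + 24.30 Cr + 18.90 Cr = 171.75 Cr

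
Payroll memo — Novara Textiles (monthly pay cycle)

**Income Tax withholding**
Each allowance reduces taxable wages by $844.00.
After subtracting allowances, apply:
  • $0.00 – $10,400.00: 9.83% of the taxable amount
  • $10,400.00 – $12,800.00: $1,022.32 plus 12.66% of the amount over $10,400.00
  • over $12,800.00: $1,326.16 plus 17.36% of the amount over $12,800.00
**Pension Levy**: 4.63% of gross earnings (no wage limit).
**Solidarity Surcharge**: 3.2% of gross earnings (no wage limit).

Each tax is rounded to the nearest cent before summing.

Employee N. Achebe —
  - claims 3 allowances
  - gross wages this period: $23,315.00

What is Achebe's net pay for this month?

$18,777.43

Income Tax: taxable = $23,315.00 − 3×$844.00 = $20,783.00
  $1,326.16 + 17.36% × ($20,783.00 − $12,800.00) = $1,326.16 + 17.36% × $7,983.00 = $2,712.01
Pension Levy: 4.63% × $23,315.00 = $1,079.48
Solidarity Surcharge: 3.2% × $23,315.00 = $746.08
Total withheld: $2,712.01 + $1,079.48 + $746.08 = $4,537.57
Net pay: $23,315.00 − $4,537.57 = $18,777.43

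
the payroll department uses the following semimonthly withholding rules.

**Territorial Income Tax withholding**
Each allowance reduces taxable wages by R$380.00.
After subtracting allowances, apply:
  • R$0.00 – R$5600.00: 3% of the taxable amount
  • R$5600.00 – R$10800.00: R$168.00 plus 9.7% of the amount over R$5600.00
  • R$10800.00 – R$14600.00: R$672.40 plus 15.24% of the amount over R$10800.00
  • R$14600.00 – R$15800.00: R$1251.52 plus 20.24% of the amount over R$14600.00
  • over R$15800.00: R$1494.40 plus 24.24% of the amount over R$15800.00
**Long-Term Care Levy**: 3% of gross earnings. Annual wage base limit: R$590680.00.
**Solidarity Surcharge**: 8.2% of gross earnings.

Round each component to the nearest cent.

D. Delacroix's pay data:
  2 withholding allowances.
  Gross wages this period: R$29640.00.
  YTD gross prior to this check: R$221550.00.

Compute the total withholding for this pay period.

R$7984.67

Territorial Income Tax: taxable = R$29640.00 − 2×R$380.00 = R$28880.00
  R$1494.40 + 24.24% × (R$28880.00 − R$15800.00) = R$1494.40 + 24.24% × R$13080.00 = R$4664.99
Long-Term Care Levy: 3% × R$29640.00 = R$889.20
Solidarity Surcharge: 8.2% × R$29640.00 = R$2430.48
Total: R$4664.99 + R$889.20 + R$2430.48 = R$7984.67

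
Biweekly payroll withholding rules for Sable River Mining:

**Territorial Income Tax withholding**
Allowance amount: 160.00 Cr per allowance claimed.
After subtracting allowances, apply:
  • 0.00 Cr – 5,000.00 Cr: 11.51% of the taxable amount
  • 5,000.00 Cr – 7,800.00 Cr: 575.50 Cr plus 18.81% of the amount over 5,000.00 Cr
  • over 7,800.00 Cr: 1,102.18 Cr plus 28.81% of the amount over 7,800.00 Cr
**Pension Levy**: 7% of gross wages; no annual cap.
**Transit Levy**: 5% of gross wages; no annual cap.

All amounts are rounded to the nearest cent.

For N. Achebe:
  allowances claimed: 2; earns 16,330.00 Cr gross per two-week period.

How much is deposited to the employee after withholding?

10,902.92 Cr

Territorial Income Tax: taxable = 16,330.00 Cr − 2×160.00 Cr = 16,010.00 Cr
  1,102.18 Cr + 28.81% × (16,010.00 Cr − 7,800.00 Cr) = 1,102.18 Cr + 28.81% × 8,210.00 Cr = 3,467.48 Cr
Pension Levy: 7% × 16,330.00 Cr = 1,143.10 Cr
Transit Levy: 5% × 16,330.00 Cr = 816.50 Cr
Total withheld: 3,467.48 Cr + 1,143.10 Cr + 816.50 Cr = 5,427.08 Cr
Net pay: 16,330.00 Cr − 5,427.08 Cr = 10,902.92 Cr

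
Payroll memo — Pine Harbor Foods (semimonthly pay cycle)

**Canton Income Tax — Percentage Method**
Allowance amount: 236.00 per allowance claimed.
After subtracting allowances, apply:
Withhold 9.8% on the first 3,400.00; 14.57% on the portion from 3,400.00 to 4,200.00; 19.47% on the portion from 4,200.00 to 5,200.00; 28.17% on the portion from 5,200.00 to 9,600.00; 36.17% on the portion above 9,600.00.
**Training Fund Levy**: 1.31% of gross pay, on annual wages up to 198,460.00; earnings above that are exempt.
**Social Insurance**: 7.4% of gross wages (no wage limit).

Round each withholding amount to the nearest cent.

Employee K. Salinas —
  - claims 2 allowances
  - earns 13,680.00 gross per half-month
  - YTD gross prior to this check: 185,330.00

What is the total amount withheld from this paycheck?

Canton Income Tax: taxable = 13,680.00 − 2×236.00 = 13,208.00
  1,883.94 + 36.17% × (13,208.00 − 9,600.00) = 1,883.94 + 36.17% × 3,608.00 = 3,188.95
Training Fund Levy: cap 198,460.00 − YTD 185,330.00 = 13,130.00 subject; 1.31% × 13,130.00 = 172.00
Social Insurance: 7.4% × 13,680.00 = 1,012.32
Total: 3,188.95 + 172.00 + 1,012.32 = 4,373.27

4,373.27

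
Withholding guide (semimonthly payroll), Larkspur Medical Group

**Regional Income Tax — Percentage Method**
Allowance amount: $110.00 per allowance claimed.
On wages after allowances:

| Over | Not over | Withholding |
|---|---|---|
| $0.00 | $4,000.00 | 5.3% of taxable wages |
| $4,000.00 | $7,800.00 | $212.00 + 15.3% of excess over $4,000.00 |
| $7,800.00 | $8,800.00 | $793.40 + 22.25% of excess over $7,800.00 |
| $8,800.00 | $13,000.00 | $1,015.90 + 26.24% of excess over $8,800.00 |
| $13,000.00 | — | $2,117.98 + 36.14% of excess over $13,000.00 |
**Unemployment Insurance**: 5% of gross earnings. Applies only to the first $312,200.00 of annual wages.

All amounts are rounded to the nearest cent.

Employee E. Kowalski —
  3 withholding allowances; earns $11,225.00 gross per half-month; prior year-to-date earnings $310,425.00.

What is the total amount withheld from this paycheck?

Regional Income Tax: taxable = $11,225.00 − 3×$110.00 = $10,895.00
  $1,015.90 + 26.24% × ($10,895.00 − $8,800.00) = $1,015.90 + 26.24% × $2,095.00 = $1,565.63
Unemployment Insurance: cap $312,200.00 − YTD $310,425.00 = $1,775.00 subject; 5% × $1,775.00 = $88.75
Total: $1,565.63 + $88.75 = $1,654.38

$1,654.38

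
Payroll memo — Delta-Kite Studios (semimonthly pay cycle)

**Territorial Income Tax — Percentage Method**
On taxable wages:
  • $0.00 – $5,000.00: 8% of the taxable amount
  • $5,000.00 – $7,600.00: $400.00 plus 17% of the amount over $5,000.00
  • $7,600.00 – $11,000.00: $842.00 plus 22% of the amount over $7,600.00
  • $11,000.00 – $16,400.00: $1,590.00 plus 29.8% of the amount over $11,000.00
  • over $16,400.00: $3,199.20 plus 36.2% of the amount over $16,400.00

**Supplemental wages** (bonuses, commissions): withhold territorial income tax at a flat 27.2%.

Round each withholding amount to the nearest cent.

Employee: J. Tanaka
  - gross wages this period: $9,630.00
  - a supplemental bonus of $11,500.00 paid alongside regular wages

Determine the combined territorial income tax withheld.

$4,416.60

Territorial Income Tax: taxable = $9,630.00
  $842.00 + 22% × ($9,630.00 − $7,600.00) = $842.00 + 22% × $2,030.00 = $1,288.60
Supplemental (27.2% flat on bonus): 27.2% × $11,500.00 = $3,128.00
Total territorial income tax: $1,288.60 + $3,128.00 = $4,416.60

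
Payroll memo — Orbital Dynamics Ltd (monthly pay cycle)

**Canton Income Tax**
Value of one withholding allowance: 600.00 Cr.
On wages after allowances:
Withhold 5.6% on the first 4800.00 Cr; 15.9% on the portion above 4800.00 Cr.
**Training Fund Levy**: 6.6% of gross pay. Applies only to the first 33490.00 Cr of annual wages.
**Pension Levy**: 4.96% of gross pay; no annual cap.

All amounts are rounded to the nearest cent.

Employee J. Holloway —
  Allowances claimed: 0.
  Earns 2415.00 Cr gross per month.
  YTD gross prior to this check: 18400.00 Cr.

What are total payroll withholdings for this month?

414.41 Cr

Canton Income Tax: taxable = 2415.00 Cr
  5.6% × 2415.00 Cr = 135.24 Cr
Training Fund Levy: 6.6% × 2415.00 Cr = 159.39 Cr
Pension Levy: 4.96% × 2415.00 Cr = 119.78 Cr
Total: 135.24 Cr + 159.39 Cr + 119.78 Cr = 414.41 Cr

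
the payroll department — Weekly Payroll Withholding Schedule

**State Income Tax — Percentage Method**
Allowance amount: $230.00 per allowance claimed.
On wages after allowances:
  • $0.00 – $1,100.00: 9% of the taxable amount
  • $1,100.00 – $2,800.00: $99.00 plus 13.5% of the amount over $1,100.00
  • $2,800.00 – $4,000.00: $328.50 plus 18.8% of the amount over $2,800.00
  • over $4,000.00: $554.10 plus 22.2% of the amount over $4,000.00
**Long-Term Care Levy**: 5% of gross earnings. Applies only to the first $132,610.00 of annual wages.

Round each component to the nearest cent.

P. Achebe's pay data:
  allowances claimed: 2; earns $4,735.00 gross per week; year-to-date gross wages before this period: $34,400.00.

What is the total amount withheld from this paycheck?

State Income Tax: taxable = $4,735.00 − 2×$230.00 = $4,275.00
  $554.10 + 22.2% × ($4,275.00 − $4,000.00) = $554.10 + 22.2% × $275.00 = $615.15
Long-Term Care Levy: 5% × $4,735.00 = $236.75
Total: $615.15 + $236.75 = $851.90

$851.90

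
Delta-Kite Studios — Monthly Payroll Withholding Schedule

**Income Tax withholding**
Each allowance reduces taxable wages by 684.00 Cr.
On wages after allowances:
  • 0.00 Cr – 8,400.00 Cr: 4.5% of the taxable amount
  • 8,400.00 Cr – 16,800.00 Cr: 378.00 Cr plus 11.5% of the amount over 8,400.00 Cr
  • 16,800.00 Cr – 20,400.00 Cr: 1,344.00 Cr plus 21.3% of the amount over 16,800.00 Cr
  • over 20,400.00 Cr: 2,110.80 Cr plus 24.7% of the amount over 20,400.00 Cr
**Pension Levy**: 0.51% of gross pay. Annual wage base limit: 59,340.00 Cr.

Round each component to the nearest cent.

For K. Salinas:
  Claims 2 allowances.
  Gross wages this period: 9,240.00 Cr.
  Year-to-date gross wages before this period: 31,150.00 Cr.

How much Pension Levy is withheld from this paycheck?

47.12 Cr

Pension Levy: 0.51% × 9,240.00 Cr = 47.12 Cr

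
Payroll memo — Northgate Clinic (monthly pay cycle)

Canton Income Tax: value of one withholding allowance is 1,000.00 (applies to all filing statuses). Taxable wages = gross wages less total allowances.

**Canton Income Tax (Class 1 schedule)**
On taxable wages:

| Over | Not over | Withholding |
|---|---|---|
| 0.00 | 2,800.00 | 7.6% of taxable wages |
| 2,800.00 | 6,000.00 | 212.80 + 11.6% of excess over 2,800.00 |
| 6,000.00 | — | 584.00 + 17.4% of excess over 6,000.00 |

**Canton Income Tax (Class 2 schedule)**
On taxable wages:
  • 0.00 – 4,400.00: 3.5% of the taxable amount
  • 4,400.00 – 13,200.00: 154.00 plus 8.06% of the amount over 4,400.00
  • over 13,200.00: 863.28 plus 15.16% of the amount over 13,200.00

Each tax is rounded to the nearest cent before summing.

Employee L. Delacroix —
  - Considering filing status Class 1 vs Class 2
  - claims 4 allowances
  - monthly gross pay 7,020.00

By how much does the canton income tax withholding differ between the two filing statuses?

Canton Income Tax (Class 1): taxable = 7,020.00 − 4×1,000.00 = 3,020.00
  212.80 + 11.6% × (3,020.00 − 2,800.00) = 212.80 + 11.6% × 220.00 = 238.32
Canton Income Tax (Class 2): taxable = 7,020.00 − 4×1,000.00 = 3,020.00
  3.5% × 3,020.00 = 105.70
Difference: |238.32 − 105.70| = 132.62 (higher under Class 1)

132.62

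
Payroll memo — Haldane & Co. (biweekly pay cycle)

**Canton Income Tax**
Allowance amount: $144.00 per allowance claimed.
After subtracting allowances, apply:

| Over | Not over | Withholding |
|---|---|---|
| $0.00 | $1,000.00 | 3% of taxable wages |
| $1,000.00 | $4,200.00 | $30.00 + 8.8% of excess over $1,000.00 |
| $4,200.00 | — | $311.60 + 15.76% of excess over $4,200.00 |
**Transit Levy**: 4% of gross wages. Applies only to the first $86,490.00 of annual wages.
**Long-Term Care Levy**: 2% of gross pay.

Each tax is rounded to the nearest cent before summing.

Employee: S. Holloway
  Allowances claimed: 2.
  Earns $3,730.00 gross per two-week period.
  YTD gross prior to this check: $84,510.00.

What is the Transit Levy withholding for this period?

$79.20

Transit Levy: cap $86,490.00 − YTD $84,510.00 = $1,980.00 subject; 4% × $1,980.00 = $79.20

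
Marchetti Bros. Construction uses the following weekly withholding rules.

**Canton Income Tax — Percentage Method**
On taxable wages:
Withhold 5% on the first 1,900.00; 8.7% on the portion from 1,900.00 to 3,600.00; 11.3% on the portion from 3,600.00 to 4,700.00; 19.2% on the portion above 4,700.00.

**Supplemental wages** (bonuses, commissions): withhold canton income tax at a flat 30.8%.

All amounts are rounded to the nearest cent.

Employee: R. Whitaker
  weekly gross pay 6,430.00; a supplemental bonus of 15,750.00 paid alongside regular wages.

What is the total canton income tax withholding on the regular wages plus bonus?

5,550.36

Canton Income Tax: taxable = 6,430.00
  367.20 + 19.2% × (6,430.00 − 4,700.00) = 367.20 + 19.2% × 1,730.00 = 699.36
Supplemental (30.8% flat on bonus): 30.8% × 15,750.00 = 4,851.00
Total canton income tax: 699.36 + 4,851.00 = 5,550.36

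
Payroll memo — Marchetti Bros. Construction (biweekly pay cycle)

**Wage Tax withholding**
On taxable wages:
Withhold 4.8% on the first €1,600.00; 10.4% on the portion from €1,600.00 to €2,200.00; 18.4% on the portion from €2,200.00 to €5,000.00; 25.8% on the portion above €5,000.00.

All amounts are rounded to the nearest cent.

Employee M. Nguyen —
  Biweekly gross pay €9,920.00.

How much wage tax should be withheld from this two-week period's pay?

Wage Tax: taxable = €9,920.00
  €654.40 + 25.8% × (€9,920.00 − €5,000.00) = €654.40 + 25.8% × €4,920.00 = €1,923.76

€1,923.76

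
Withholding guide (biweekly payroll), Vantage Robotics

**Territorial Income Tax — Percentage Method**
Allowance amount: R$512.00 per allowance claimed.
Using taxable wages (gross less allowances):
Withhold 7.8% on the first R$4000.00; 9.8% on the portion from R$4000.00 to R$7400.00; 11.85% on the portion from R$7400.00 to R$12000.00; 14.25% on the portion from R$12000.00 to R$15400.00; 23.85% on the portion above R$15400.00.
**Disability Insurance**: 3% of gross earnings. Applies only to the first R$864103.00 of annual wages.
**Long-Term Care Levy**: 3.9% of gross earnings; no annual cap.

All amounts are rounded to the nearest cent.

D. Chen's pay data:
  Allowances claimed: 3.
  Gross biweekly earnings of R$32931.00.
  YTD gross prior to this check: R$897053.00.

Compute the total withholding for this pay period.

Territorial Income Tax: taxable = R$32931.00 − 3×R$512.00 = R$31395.00
  R$1674.80 + 23.85% × (R$31395.00 − R$15400.00) = R$1674.80 + 23.85% × R$15995.00 = R$5489.61
Disability Insurance: YTD R$897053.00 ≥ cap R$864103.00 → R$0.00
Long-Term Care Levy: 3.9% × R$32931.00 = R$1284.31
Total: R$5489.61 + R$0.00 + R$1284.31 = R$6773.92

R$6773.92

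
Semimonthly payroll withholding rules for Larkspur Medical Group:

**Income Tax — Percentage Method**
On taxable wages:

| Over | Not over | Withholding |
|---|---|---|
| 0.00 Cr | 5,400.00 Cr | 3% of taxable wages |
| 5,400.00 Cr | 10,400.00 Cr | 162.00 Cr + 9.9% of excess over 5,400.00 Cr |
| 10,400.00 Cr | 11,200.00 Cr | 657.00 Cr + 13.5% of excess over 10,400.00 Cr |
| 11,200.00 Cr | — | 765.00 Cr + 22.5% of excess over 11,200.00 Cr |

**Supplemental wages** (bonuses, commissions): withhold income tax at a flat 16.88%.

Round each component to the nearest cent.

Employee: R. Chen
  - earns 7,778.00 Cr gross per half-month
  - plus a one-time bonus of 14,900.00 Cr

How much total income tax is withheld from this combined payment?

Income Tax: taxable = 7,778.00 Cr
  162.00 Cr + 9.9% × (7,778.00 Cr − 5,400.00 Cr) = 162.00 Cr + 9.9% × 2,378.00 Cr = 397.42 Cr
Supplemental (16.88% flat on bonus): 16.88% × 14,900.00 Cr = 2,515.12 Cr
Total income tax: 397.42 Cr + 2,515.12 Cr = 2,912.54 Cr

2,912.54 Cr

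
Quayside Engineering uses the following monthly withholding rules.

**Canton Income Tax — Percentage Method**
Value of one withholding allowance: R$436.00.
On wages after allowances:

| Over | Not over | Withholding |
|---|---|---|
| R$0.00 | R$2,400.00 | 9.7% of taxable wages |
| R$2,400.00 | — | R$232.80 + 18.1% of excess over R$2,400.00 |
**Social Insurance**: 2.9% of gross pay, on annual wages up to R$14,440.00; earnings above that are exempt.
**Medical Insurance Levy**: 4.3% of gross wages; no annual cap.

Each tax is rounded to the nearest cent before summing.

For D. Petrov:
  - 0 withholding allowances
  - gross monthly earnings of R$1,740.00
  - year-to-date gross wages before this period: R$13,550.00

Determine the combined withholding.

R$269.41

Canton Income Tax: taxable = R$1,740.00
  9.7% × R$1,740.00 = R$168.78
Social Insurance: cap R$14,440.00 − YTD R$13,550.00 = R$890.00 subject; 2.9% × R$890.00 = R$25.81
Medical Insurance Levy: 4.3% × R$1,740.00 = R$74.82
Total: R$168.78 + R$25.81 + R$74.82 = R$269.41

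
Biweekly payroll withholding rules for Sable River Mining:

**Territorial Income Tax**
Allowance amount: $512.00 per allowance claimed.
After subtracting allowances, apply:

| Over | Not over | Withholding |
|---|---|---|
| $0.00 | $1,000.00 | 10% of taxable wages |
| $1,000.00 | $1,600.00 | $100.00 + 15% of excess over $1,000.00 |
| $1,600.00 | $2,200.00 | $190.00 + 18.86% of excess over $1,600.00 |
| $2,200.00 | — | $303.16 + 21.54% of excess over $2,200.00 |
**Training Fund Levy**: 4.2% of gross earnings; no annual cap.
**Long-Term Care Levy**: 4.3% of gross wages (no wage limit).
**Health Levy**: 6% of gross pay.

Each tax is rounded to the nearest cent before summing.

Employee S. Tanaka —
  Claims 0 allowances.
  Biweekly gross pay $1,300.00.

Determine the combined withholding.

Territorial Income Tax: taxable = $1,300.00
  $100.00 + 15% × ($1,300.00 − $1,000.00) = $100.00 + 15% × $300.00 = $145.00
Training Fund Levy: 4.2% × $1,300.00 = $54.60
Long-Term Care Levy: 4.3% × $1,300.00 = $55.90
Health Levy: 6% × $1,300.00 = $78.00
Total: $145.00 + $54.60 + $55.90 + $78.00 = $333.50

$333.50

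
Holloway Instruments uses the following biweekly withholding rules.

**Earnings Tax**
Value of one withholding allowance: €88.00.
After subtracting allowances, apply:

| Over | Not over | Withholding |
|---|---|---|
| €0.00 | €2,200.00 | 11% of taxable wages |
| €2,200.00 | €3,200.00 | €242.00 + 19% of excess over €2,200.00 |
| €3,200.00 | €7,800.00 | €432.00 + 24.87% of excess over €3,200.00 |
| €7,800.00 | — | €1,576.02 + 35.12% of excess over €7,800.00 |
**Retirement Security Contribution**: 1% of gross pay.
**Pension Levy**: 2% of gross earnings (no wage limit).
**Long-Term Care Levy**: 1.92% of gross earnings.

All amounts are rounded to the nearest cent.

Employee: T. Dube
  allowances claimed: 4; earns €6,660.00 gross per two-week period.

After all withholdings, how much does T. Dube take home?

Earnings Tax: taxable = €6,660.00 − 4×€88.00 = €6,308.00
  €432.00 + 24.87% × (€6,308.00 − €3,200.00) = €432.00 + 24.87% × €3,108.00 = €1,204.96
Retirement Security Contribution: 1% × €6,660.00 = €66.60
Pension Levy: 2% × €6,660.00 = €133.20
Long-Term Care Levy: 1.92% × €6,660.00 = €127.87
Total withheld: €1,204.96 + €66.60 + €133.20 + €127.87 = €1,532.63
Net pay: €6,660.00 − €1,532.63 = €5,127.37

€5,127.37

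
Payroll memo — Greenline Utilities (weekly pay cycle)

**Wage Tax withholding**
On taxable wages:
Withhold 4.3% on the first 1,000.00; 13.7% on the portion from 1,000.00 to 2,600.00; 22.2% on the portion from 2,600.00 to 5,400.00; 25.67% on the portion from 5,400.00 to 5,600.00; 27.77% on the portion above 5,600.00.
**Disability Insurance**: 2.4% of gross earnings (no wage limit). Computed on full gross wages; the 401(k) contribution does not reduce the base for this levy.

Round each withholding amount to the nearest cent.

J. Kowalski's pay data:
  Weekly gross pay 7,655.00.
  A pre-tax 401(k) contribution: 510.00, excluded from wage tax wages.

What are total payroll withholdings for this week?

Wage Tax: taxable = 7,655.00 − 510.00 = 7,145.00
  935.14 + 27.77% × (7,145.00 − 5,600.00) = 935.14 + 27.77% × 1,545.00 = 1,364.19
Disability Insurance: 2.4% × 7,655.00 = 183.72
Total: 1,364.19 + 183.72 = 1,547.91

1,547.91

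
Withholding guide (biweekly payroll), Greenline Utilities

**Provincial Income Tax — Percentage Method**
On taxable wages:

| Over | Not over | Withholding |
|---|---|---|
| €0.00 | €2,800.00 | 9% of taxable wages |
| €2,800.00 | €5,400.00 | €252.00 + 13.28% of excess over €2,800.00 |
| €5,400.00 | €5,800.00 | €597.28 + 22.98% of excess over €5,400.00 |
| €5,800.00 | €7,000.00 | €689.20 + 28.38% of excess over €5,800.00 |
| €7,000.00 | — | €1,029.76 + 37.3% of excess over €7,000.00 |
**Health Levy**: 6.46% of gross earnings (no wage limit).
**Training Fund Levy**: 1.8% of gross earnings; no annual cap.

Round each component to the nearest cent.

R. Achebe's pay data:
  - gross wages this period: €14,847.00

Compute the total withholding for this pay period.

Provincial Income Tax: taxable = €14,847.00
  €1,029.76 + 37.3% × (€14,847.00 − €7,000.00) = €1,029.76 + 37.3% × €7,847.00 = €3,956.69
Health Levy: 6.46% × €14,847.00 = €959.12
Training Fund Levy: 1.8% × €14,847.00 = €267.25
Total: €3,956.69 + €959.12 + €267.25 = €5,183.06

€5,183.06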